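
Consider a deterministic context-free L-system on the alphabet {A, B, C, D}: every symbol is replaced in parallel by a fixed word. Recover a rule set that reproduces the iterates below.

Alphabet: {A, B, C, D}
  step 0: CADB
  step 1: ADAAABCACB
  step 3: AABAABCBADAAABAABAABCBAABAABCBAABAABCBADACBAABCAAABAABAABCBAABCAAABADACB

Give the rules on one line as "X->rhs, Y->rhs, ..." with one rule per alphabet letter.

A->AAB, B->CB, C->ADA, D->CA

  step 0 ⇒ step 1: CADB ⇒ ADA·AAB·CA·CB
    A ↦ AAB
    B ↦ CB
    C ↦ ADA
    D ↦ CA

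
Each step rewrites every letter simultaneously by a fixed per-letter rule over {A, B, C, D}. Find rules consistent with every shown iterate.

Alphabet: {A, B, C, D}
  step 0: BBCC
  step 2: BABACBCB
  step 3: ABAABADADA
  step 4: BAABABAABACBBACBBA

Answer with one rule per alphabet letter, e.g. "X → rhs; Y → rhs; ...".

A->BA, B->A, C->D, D->CB

  step 3 ⇒ step 4: ABAABADADA ⇒ BA·A·BA·BA·A·BA·CB·BA·CB·BA
    A ↦ BA
    B ↦ A
    D ↦ CB
  step 2 ⇒ step 3: BABACBCB ⇒ A·BA·A·BA·D·A·D·A
    C ↦ D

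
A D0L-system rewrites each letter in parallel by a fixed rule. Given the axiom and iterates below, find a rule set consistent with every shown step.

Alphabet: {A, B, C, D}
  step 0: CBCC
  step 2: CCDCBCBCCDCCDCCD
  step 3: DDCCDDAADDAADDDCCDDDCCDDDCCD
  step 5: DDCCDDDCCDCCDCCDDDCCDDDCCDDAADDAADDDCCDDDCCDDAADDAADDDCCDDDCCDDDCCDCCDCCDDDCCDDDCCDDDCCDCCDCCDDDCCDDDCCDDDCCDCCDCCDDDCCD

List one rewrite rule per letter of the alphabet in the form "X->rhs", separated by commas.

  step 2 ⇒ step 3: CCDCBCBCCDCCDCCD ⇒ D·D·CCD·D·AAD·D·AAD·D·D·CCD·D·D·CCD·D·D·CCD
    B ↦ AAD
    C ↦ D
    D ↦ CCD
    A ↦ CB  (constrained at step 3)

A->CB, B->AAD, C->D, D->CCD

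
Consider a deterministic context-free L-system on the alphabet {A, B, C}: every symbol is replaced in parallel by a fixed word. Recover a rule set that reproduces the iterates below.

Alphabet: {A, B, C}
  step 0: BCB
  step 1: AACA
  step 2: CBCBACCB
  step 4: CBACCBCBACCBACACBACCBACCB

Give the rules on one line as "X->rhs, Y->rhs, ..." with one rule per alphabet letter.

A->CB, B->A, C->AC

  step 1 ⇒ step 2: AACA ⇒ CB·CB·AC·CB
    A ↦ CB
    C ↦ AC
  step 0 ⇒ step 1: BCB ⇒ A·AC·A
    B ↦ A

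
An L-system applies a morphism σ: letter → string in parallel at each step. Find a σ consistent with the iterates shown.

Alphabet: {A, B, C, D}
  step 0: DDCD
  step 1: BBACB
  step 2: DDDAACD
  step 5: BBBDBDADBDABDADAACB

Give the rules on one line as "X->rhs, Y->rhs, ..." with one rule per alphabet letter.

A->DA, B->D, C->AC, D->B

  step 1 ⇒ step 2: BBACB ⇒ D·D·DA·AC·D
    A ↦ DA
    B ↦ D
    C ↦ AC
  step 0 ⇒ step 1: DDCD ⇒ B·B·AC·B
    D ↦ B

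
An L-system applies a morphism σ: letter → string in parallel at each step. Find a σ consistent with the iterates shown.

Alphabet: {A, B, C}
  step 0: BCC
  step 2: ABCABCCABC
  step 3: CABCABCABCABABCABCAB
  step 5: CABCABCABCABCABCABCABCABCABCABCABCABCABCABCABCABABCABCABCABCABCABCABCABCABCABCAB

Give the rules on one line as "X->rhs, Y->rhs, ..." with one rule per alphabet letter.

A->CAB, B->C, C->AB

  step 2 ⇒ step 3: ABCABCCABC ⇒ CAB·C·AB·CAB·C·AB·AB·CAB·C·AB
    A ↦ CAB
    B ↦ C
    C ↦ AB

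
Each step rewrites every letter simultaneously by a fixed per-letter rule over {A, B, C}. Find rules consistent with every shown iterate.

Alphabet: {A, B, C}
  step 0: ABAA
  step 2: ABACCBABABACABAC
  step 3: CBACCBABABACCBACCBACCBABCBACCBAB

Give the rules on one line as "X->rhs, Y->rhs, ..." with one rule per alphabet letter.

A->CB, B->AC, C->AB

  step 2 ⇒ step 3: ABACCBABABACABAC ⇒ CB·AC·CB·AB·AB·AC·CB·AC·CB·AC·CB·AB·CB·AC·CB·AB
    A ↦ CB
    B ↦ AC
    C ↦ AB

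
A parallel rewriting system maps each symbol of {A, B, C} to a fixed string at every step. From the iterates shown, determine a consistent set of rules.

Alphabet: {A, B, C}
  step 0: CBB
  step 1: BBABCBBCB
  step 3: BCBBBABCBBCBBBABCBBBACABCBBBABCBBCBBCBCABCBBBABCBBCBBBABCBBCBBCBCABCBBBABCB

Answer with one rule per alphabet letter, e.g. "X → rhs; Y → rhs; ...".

A->CA, B->BCB, C->BBA

  step 0 ⇒ step 1: CBB ⇒ BBA·BCB·BCB
    B ↦ BCB
    C ↦ BBA
    A ↦ CA  (constrained at step 1)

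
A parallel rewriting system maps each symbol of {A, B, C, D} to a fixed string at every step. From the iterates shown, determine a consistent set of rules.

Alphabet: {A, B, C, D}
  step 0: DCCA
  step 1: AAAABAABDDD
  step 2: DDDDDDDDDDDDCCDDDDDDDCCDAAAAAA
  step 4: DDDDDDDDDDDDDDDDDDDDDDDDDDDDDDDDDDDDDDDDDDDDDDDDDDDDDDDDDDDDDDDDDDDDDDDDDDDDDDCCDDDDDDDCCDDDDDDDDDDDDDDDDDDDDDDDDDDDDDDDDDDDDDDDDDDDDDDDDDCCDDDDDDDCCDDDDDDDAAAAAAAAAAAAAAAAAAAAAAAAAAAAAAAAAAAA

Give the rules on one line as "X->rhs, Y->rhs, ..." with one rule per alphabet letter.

  step 1 ⇒ step 2: AAAABAABDDD ⇒ DDD·DDD·DDD·DDD·CCD·DDD·DDD·CCD·AA·AA·AA
    A ↦ DDD
    B ↦ CCD
    D ↦ AA
  step 0 ⇒ step 1: DCCA ⇒ AA·AAB·AAB·DDD
    C ↦ AAB

A->DDD, B->CCD, C->AAB, D->AA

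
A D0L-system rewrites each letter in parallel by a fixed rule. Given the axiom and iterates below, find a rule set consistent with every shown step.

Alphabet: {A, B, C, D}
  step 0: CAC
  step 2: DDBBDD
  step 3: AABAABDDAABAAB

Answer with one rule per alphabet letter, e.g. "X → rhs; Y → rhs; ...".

A->C, B->D, C->BB, D->AAB

  step 2 ⇒ step 3: DDBBDD ⇒ AAB·AAB·D·D·AAB·AAB
    B ↦ D
    D ↦ AAB
    A ↦ C  (constrained at step 0)
    C ↦ BB  (constrained at step 0)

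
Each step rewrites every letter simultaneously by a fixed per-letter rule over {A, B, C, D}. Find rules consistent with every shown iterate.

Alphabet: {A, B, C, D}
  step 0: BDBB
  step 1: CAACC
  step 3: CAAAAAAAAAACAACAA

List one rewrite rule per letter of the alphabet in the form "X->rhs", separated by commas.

A->DD, B->C, C->BD, D->AA

  step 0 ⇒ step 1: BDBB ⇒ C·AA·C·C
    B ↦ C
    D ↦ AA
    A ↦ DD  (constrained at step 1)
    C ↦ BD  (constrained at step 1)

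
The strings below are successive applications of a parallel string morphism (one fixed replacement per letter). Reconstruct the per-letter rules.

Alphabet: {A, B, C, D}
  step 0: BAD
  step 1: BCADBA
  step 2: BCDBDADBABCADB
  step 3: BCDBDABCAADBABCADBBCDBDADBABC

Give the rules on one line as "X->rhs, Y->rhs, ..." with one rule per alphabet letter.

  step 2 ⇒ step 3: BCDBDADBABCADB ⇒ BC·DBD·A·BC·A·ADB·A·BC·ADB·BC·DBD·ADB·A·BC
    A ↦ ADB
    B ↦ BC
    C ↦ DBD
    D ↦ A

A->ADB, B->BC, C->DBD, D->A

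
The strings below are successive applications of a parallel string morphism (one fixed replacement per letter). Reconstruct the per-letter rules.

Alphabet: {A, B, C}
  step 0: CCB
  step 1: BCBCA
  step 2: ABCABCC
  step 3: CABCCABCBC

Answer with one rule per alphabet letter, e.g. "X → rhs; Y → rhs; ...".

  step 2 ⇒ step 3: ABCABCC ⇒ C·A·BC·C·A·BC·BC
    A ↦ C
    B ↦ A
    C ↦ BC

A->C, B->A, C->BC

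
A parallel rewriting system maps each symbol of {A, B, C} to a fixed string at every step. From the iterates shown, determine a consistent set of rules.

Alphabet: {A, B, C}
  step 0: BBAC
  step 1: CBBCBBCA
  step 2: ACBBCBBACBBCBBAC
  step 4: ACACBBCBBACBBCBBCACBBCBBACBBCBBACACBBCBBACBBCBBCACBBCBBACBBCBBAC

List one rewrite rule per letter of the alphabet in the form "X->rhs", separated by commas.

  step 1 ⇒ step 2: CBBCBBCA ⇒ A·CBB·CBB·A·CBB·CBB·A·C
    A ↦ C
    B ↦ CBB
    C ↦ A

A->C, B->CBB, C->A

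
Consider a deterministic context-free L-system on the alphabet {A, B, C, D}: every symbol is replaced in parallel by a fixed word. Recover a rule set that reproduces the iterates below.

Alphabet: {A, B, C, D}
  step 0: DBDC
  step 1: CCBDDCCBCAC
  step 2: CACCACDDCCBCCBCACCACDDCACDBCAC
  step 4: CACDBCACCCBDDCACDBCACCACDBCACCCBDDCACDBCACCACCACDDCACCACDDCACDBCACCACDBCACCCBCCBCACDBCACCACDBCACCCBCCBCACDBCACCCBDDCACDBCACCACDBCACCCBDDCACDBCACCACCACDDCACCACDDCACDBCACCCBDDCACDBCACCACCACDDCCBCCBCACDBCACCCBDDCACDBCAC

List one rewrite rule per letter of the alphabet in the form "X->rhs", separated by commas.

A->DB, B->DD, C->CAC, D->CCB

  step 1 ⇒ step 2: CCBDDCCBCAC ⇒ CAC·CAC·DD·CCB·CCB·CAC·CAC·DD·CAC·DB·CAC
    A ↦ DB
    B ↦ DD
    C ↦ CAC
    D ↦ CCB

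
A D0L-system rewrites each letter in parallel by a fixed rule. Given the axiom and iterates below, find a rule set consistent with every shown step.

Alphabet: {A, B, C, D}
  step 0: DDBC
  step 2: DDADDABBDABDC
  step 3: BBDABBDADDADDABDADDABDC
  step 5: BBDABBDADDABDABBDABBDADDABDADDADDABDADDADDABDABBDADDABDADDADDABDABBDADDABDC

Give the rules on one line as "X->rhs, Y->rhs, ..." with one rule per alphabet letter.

A->DA, B->DDA, C->DC, D->B

  step 2 ⇒ step 3: DDADDABBDABDC ⇒ B·B·DA·B·B·DA·DDA·DDA·B·DA·DDA·B·DC
    A ↦ DA
    B ↦ DDA
    C ↦ DC
    D ↦ B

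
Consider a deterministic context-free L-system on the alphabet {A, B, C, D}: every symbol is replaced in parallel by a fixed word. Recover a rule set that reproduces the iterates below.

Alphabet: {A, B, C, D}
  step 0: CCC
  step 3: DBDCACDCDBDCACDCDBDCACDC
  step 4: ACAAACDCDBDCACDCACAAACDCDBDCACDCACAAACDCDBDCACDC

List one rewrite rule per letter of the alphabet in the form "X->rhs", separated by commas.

A->DB, B->AA, C->DC, D->AC

  step 3 ⇒ step 4: DBDCACDCDBDCACDCDBDCACDC ⇒ AC·AA·AC·DC·DB·DC·AC·DC·AC·AA·AC·DC·DB·DC·AC·DC·AC·AA·AC·DC·DB·DC·AC·DC
    A ↦ DB
    B ↦ AA
    C ↦ DC
    D ↦ AC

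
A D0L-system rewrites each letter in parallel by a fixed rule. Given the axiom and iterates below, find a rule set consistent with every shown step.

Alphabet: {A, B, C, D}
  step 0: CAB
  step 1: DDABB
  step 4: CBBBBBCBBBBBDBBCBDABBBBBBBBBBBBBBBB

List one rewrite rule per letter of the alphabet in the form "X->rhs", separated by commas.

  step 0 ⇒ step 1: CAB ⇒ D·DA·BB
    A ↦ DA
    B ↦ BB
    C ↦ D
    D ↦ CB  (constrained at step 1)

A->DA, B->BB, C->D, D->CB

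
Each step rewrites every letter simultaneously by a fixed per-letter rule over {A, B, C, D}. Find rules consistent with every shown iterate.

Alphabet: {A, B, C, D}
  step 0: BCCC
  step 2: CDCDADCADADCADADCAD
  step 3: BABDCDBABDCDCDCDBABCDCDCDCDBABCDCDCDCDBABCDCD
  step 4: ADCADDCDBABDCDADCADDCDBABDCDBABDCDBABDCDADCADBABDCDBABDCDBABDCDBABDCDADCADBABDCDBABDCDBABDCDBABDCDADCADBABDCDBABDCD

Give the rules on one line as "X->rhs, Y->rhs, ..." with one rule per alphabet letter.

  step 3 ⇒ step 4: BABDCDBABDCDCDCDBABCDCDCDCDBABCDCDCDCDBABCDCD ⇒ AD·C·AD·DCD·BAB·DCD·AD·C·AD·DCD·BAB·DCD·BAB·DCD·BAB·DCD·AD·C·AD·BAB·DCD·BAB·DCD·BAB·DCD·BAB·DCD·AD·C·AD·BAB·DCD·BAB·DCD·BAB·DCD·BAB·DCD·AD·C·AD·BAB·DCD·BAB·DCD
    A ↦ C
    B ↦ AD
    C ↦ BAB
    D ↦ DCD

A->C, B->AD, C->BAB, D->DCD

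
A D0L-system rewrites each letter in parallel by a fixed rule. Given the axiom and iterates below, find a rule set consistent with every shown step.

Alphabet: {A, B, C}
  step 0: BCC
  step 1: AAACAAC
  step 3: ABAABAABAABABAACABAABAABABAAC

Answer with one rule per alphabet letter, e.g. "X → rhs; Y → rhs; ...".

  step 0 ⇒ step 1: BCC ⇒ A·AAC·AAC
    B ↦ A
    C ↦ AAC
    A ↦ AB  (constrained at step 1)

A->AB, B->A, C->AAC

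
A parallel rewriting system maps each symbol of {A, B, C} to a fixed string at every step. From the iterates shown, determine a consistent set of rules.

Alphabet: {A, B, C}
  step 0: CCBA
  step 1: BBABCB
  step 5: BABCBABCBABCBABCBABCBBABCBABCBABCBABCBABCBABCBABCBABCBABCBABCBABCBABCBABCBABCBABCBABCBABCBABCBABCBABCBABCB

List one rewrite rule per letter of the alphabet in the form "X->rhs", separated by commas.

A->B, B->ABC, C->B

  step 0 ⇒ step 1: CCBA ⇒ B·B·ABC·B
    A ↦ B
    B ↦ ABC
    C ↦ B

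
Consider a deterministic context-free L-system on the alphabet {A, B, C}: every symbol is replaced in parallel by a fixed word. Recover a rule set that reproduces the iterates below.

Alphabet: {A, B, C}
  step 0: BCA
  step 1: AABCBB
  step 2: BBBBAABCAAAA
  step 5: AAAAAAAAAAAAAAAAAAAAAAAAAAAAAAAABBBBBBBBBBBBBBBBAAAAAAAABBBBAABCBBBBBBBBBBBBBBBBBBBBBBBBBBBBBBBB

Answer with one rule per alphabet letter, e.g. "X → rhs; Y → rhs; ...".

  step 1 ⇒ step 2: AABCBB ⇒ BB·BB·AA·BC·AA·AA
    A ↦ BB
    B ↦ AA
    C ↦ BC

A->BB, B->AA, C->BC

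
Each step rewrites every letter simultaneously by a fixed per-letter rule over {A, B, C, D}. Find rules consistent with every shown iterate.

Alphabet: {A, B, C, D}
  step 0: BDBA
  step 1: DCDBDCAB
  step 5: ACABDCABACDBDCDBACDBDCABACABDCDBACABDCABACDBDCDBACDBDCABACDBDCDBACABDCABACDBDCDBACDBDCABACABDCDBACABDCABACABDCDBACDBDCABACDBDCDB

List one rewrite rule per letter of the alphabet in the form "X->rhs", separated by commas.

  step 0 ⇒ step 1: BDBA ⇒ D·CDB·D·CAB
    A ↦ CAB
    B ↦ D
    D ↦ CDB
    C ↦ A  (constrained at step 1)

A->CAB, B->D, C->A, D->CDB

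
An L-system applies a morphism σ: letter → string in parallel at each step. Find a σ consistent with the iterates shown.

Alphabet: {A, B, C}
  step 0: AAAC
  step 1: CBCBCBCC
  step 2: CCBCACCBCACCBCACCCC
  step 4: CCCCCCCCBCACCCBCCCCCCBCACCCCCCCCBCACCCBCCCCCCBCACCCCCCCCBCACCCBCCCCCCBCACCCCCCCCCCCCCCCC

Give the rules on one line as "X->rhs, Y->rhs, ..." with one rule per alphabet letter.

A->CB, B->BCA, C->CC

  step 1 ⇒ step 2: CBCBCBCC ⇒ CC·BCA·CC·BCA·CC·BCA·CC·CC
    B ↦ BCA
    C ↦ CC
  step 0 ⇒ step 1: AAAC ⇒ CB·CB·CB·CC
    A ↦ CB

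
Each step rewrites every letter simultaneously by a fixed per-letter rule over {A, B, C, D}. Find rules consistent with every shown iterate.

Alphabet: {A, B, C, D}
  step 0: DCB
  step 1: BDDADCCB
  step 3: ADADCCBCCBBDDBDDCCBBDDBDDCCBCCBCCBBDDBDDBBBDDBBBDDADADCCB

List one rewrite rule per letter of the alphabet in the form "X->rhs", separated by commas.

  step 0 ⇒ step 1: DCB ⇒ BDD·AD·CCB
    B ↦ CCB
    C ↦ AD
    D ↦ BDD
    A ↦ BB  (constrained at step 1)

A->BB, B->CCB, C->AD, D->BDD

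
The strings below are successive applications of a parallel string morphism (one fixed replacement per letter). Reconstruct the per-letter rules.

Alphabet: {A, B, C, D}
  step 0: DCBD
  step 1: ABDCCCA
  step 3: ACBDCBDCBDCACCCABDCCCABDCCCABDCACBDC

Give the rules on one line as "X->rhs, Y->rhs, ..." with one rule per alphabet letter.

  step 0 ⇒ step 1: DCBD ⇒ A·BDC·CC·A
    B ↦ CC
    C ↦ BDC
    D ↦ A
    A ↦ AC  (constrained at step 1)

A->AC, B->CC, C->BDC, D->A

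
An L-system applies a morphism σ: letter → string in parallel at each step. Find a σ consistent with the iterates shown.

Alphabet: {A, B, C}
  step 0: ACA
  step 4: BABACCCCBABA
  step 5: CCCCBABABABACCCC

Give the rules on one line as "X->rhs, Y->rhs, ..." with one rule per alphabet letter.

  step 4 ⇒ step 5: BABACCCCBABA ⇒ C·C·C·C·BA·BA·BA·BA·C·C·C·C
    A ↦ C
    B ↦ C
    C ↦ BA

A->C, B->C, C->BA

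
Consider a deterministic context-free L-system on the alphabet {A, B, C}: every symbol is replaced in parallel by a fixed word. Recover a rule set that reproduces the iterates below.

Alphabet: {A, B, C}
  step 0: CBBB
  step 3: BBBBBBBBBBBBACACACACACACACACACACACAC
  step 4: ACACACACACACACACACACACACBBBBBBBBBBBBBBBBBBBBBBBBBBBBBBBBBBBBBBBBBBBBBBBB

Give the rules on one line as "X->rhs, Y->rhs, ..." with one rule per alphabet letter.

A->B, B->AC, C->BBB

  step 3 ⇒ step 4: BBBBBBBBBBBBACACACACACACACACACACACAC ⇒ AC·AC·AC·AC·AC·AC·AC·AC·AC·AC·AC·AC·B·BBB·B·BBB·B·BBB·B·BBB·B·BBB·B·BBB·B·BBB·B·BBB·B·BBB·B·BBB·B·BBB·B·BBB
    A ↦ B
    B ↦ AC
    C ↦ BBB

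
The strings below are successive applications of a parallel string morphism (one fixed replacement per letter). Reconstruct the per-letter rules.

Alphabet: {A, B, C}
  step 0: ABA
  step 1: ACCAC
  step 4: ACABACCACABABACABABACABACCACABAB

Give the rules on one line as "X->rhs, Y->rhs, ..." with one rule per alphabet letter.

A->AC, B->C, C->AB

  step 0 ⇒ step 1: ABA ⇒ AC·C·AC
    A ↦ AC
    B ↦ C
    C ↦ AB  (constrained at step 1)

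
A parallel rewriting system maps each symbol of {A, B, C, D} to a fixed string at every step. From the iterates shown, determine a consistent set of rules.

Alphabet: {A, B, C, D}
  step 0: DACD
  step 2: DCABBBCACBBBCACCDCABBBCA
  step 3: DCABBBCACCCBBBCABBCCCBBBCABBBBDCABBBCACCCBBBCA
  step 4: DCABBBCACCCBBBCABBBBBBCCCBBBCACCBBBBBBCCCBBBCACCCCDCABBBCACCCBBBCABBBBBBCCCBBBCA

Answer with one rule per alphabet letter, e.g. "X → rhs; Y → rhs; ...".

  step 3 ⇒ step 4: DCABBBCACCCBBBCABBCCCBBBCABBBBDCABBBCACCCBBBCA ⇒ DCA·BB·BCA·C·C·C·BB·BCA·BB·BB·BB·C·C·C·BB·BCA·C·C·BB·BB·BB·C·C·C·BB·BCA·C·C·C·C·DCA·BB·BCA·C·C·C·BB·BCA·BB·BB·BB·C·C·C·BB·BCA
    A ↦ BCA
    B ↦ C
    C ↦ BB
    D ↦ DCA

A->BCA, B->C, C->BB, D->DCA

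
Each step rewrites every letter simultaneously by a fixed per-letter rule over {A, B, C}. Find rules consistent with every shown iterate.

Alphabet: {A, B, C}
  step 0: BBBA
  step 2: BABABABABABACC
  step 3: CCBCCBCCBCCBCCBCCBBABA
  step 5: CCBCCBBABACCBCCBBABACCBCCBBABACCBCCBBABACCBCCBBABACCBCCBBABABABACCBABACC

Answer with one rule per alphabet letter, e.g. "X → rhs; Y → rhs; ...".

A->B, B->CC, C->BA

  step 2 ⇒ step 3: BABABABABABACC ⇒ CC·B·CC·B·CC·B·CC·B·CC·B·CC·B·BA·BA
    A ↦ B
    B ↦ CC
    C ↦ BA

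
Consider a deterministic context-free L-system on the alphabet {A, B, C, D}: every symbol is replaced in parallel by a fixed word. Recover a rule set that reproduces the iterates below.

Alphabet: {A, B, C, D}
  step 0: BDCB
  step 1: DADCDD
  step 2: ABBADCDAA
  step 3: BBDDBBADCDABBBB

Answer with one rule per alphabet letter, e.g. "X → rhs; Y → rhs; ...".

  step 2 ⇒ step 3: ABBADCDAA ⇒ BB·D·D·BB·A·DCD·A·BB·BB
    A ↦ BB
    B ↦ D
    C ↦ DCD
    D ↦ A

A->BB, B->D, C->DCD, D->A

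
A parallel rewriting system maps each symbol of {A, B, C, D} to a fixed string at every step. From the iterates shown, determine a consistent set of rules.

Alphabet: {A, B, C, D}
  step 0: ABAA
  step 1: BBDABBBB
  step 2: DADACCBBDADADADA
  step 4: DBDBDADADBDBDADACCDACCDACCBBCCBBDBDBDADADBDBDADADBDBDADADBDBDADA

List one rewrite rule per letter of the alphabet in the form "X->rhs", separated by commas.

  step 1 ⇒ step 2: BBDABBBB ⇒ DA·DA·CC·BB·DA·DA·DA·DA
    A ↦ BB
    B ↦ DA
    D ↦ CC
    C ↦ DB  (constrained at step 2)

A->BB, B->DA, C->DB, D->CC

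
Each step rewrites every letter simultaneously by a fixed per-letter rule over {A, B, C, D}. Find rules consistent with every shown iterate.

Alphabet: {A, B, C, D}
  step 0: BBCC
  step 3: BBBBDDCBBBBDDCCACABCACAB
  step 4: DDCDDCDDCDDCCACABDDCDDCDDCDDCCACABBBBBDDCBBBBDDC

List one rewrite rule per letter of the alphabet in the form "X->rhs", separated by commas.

A->B, B->DDC, C->B, D->CA

  step 3 ⇒ step 4: BBBBDDCBBBBDDCCACABCACAB ⇒ DDC·DDC·DDC·DDC·CA·CA·B·DDC·DDC·DDC·DDC·CA·CA·B·B·B·B·B·DDC·B·B·B·B·DDC
    A ↦ B
    B ↦ DDC
    C ↦ B
    D ↦ CA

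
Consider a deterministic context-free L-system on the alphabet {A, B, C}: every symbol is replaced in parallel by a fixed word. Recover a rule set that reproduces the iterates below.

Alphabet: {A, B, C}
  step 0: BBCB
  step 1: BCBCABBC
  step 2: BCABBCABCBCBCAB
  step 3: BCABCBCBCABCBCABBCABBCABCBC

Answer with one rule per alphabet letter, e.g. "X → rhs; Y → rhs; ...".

A->C, B->BC, C->AB

  step 2 ⇒ step 3: BCABBCABCBCBCAB ⇒ BC·AB·C·BC·BC·AB·C·BC·AB·BC·AB·BC·AB·C·BC
    A ↦ C
    B ↦ BC
    C ↦ AB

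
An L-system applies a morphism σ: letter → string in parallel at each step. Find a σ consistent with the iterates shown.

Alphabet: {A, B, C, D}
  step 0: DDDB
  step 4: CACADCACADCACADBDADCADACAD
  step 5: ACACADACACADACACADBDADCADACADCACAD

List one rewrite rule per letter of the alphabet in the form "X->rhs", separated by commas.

  step 4 ⇒ step 5: CACADCACADCACADBDADCADACAD ⇒ A·C·A·C·AD·A·C·A·C·AD·A·C·A·C·AD·BD·AD·C·AD·A·C·AD·C·A·C·AD
    A ↦ C
    B ↦ BD
    C ↦ A
    D ↦ AD

A->C, B->BD, C->A, D->AD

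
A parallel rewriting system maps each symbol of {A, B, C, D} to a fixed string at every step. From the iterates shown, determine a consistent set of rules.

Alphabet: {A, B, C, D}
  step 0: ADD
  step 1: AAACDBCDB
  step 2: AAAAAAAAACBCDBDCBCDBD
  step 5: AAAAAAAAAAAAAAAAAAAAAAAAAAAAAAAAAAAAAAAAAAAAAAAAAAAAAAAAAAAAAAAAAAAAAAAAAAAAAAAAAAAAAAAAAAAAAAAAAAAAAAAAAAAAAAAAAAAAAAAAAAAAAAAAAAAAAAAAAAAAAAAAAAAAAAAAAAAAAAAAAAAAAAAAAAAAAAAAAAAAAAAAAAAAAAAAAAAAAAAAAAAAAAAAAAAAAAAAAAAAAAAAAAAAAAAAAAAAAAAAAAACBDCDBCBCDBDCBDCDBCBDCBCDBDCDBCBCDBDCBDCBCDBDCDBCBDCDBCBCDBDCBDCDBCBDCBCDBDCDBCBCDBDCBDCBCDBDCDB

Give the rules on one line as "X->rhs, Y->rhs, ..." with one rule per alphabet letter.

A->AAA, B->D, C->CB, D->CDB

  step 1 ⇒ step 2: AAACDBCDB ⇒ AAA·AAA·AAA·CB·CDB·D·CB·CDB·D
    A ↦ AAA
    B ↦ D
    C ↦ CB
    D ↦ CDB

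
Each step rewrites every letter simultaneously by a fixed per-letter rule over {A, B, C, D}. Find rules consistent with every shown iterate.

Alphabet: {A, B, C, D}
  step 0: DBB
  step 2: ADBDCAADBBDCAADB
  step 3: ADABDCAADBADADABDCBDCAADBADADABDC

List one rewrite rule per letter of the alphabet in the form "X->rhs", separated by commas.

A->AD, B->BDC, C->ADB, D->A

  step 2 ⇒ step 3: ADBDCAADBBDCAADB ⇒ AD·A·BDC·A·ADB·AD·AD·A·BDC·BDC·A·ADB·AD·AD·A·BDC
    A ↦ AD
    B ↦ BDC
    C ↦ ADB
    D ↦ A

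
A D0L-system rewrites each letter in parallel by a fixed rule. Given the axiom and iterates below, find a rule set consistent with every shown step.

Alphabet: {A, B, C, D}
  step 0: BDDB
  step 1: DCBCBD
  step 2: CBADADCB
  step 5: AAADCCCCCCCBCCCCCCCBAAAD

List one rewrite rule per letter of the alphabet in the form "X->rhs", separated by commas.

  step 1 ⇒ step 2: DCBCBD ⇒ CB·A·D·A·D·CB
    B ↦ D
    C ↦ A
    D ↦ CB
    A ↦ CC  (constrained at step 2)

A->CC, B->D, C->A, D->CB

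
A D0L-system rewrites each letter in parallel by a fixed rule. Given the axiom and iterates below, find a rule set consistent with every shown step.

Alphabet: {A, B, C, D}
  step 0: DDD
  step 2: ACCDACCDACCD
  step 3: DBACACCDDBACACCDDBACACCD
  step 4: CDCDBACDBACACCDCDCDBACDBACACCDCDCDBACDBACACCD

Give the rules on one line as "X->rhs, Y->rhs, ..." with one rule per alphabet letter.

A->DB, B->C, C->AC, D->CD

  step 3 ⇒ step 4: DBACACCDDBACACCDDBACACCD ⇒ CD·C·DB·AC·DB·AC·AC·CD·CD·C·DB·AC·DB·AC·AC·CD·CD·C·DB·AC·DB·AC·AC·CD
    A ↦ DB
    B ↦ C
    C ↦ AC
    D ↦ CD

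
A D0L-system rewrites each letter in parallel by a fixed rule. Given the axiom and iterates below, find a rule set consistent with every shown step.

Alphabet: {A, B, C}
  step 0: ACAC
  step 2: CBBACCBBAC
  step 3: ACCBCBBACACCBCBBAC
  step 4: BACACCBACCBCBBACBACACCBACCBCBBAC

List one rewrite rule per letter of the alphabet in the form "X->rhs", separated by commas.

A->B, B->CB, C->AC

  step 3 ⇒ step 4: ACCBCBBACACCBCBBAC ⇒ B·AC·AC·CB·AC·CB·CB·B·AC·B·AC·AC·CB·AC·CB·CB·B·AC
    A ↦ B
    B ↦ CB
    C ↦ AC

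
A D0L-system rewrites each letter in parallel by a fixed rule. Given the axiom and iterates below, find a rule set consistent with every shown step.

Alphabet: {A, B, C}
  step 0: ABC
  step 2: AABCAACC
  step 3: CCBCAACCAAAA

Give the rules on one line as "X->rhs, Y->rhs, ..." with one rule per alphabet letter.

  step 2 ⇒ step 3: AABCAACC ⇒ C·C·BC·AA·C·C·AA·AA
    A ↦ C
    B ↦ BC
    C ↦ AA

A->C, B->BC, C->AA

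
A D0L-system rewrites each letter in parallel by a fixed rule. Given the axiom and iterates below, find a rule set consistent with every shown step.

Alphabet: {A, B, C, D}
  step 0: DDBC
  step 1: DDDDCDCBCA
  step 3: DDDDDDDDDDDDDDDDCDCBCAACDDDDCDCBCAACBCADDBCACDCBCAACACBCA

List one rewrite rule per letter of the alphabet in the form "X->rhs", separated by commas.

  step 0 ⇒ step 1: DDBC ⇒ DD·DD·CDC·BCA
    B ↦ CDC
    C ↦ BCA
    D ↦ DD
    A ↦ AC  (constrained at step 1)

A->AC, B->CDC, C->BCA, D->DD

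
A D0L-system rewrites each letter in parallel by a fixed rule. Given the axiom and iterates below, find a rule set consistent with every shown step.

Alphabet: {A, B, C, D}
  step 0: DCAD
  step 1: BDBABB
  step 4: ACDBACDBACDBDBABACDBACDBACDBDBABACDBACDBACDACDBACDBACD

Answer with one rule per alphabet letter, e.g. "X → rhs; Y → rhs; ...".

A->B, B->ACD, C->DBA, D->B

  step 0 ⇒ step 1: DCAD ⇒ B·DBA·B·B
    A ↦ B
    C ↦ DBA
    D ↦ B
    B ↦ ACD  (constrained at step 1)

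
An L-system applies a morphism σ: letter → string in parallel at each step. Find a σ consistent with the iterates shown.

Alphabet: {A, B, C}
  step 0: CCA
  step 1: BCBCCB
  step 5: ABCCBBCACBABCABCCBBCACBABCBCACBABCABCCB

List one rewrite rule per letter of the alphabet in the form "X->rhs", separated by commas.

  step 0 ⇒ step 1: CCA ⇒ BC·BC·CB
    A ↦ CB
    C ↦ BC
    B ↦ A  (constrained at step 1)

A->CB, B->A, C->BC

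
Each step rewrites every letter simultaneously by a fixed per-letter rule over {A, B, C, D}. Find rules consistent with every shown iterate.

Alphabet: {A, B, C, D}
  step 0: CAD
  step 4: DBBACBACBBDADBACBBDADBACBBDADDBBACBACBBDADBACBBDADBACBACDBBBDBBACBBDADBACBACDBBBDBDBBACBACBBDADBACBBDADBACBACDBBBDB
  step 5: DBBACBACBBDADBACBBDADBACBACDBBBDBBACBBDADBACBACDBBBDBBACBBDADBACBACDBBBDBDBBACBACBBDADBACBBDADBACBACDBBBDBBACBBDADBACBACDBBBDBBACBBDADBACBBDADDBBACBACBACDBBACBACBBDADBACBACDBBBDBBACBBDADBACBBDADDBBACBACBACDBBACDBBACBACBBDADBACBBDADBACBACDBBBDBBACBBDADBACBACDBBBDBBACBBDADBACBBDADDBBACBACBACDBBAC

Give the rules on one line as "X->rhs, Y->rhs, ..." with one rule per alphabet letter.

A->BB, B->BAC, C->DAD, D->DB

  step 4 ⇒ step 5: DBBACBACBBDADBACBBDADBACBBDADDBBACBACBBDADBACBBDADBACBACDBBBDBBACBBDADBACBACDBBBDBDBBACBACBBDADBACBBDADBACBACDBBBDB ⇒ DB·BAC·BAC·BB·DAD·BAC·BB·DAD·BAC·BAC·DB·BB·DB·BAC·BB·DAD·BAC·BAC·DB·BB·DB·BAC·BB·DAD·BAC·BAC·DB·BB·DB·DB·BAC·BAC·BB·DAD·BAC·BB·DAD·BAC·BAC·DB·BB·DB·BAC·BB·DAD·BAC·BAC·DB·BB·DB·BAC·BB·DAD·BAC·BB·DAD·DB·BAC·BAC·BAC·DB·BAC·BAC·BB·DAD·BAC·BAC·DB·BB·DB·BAC·BB·DAD·BAC·BB·DAD·DB·BAC·BAC·BAC·DB·BAC·DB·BAC·BAC·BB·DAD·BAC·BB·DAD·BAC·BAC·DB·BB·DB·BAC·BB·DAD·BAC·BAC·DB·BB·DB·BAC·BB·DAD·BAC·BB·DAD·DB·BAC·BAC·BAC·DB·BAC
    A ↦ BB
    B ↦ BAC
    C ↦ DAD
    D ↦ DB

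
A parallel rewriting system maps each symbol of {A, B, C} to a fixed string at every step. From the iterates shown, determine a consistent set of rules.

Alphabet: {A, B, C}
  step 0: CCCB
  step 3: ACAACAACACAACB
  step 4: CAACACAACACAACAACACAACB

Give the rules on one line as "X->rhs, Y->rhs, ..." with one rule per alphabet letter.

A->CA, B->CB, C->A

  step 3 ⇒ step 4: ACAACAACACAACB ⇒ CA·A·CA·CA·A·CA·CA·A·CA·A·CA·CA·A·CB
    A ↦ CA
    B ↦ CB
    C ↦ A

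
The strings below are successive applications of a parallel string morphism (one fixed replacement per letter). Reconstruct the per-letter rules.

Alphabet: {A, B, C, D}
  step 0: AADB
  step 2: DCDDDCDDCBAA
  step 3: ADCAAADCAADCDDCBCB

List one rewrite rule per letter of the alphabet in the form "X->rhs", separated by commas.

  step 2 ⇒ step 3: DCDDDCDDCBAA ⇒ A·DC·A·A·A·DC·A·A·DC·DD·CB·CB
    A ↦ CB
    B ↦ DD
    C ↦ DC
    D ↦ A

A->CB, B->DD, C->DC, D->A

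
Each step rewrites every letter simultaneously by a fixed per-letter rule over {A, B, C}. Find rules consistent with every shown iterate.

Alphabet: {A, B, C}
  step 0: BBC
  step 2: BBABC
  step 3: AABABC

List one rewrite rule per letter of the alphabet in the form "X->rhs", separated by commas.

  step 2 ⇒ step 3: BBABC ⇒ A·A·B·A·BC
    A ↦ B
    B ↦ A
    C ↦ BC

A->B, B->A, C->BC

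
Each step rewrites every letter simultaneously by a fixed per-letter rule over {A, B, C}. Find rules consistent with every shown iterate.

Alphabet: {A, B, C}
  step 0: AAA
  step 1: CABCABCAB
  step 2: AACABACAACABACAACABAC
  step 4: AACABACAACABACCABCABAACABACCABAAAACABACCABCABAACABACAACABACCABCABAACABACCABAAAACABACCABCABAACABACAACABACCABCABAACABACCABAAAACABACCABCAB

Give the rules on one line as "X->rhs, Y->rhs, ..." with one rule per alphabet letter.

  step 1 ⇒ step 2: CABCABCAB ⇒ AA·CAB·AC·AA·CAB·AC·AA·CAB·AC
    A ↦ CAB
    B ↦ AC
    C ↦ AA

A->CAB, B->AC, C->AA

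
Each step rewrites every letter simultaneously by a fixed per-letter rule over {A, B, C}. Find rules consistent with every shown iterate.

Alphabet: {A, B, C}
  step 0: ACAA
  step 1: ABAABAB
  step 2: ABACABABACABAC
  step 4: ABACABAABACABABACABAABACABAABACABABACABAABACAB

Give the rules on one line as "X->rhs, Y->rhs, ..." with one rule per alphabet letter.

  step 1 ⇒ step 2: ABAABAB ⇒ AB·AC·AB·AB·AC·AB·AC
    A ↦ AB
    B ↦ AC
  step 0 ⇒ step 1: ACAA ⇒ AB·A·AB·AB
    C ↦ A

A->AB, B->AC, C->A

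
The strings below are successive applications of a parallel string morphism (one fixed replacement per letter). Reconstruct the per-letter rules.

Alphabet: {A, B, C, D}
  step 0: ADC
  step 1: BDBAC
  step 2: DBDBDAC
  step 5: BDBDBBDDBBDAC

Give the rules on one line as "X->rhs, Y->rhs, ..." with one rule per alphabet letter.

  step 1 ⇒ step 2: BDBAC ⇒ D·B·D·BD·AC
    A ↦ BD
    B ↦ D
    C ↦ AC
    D ↦ B

A->BD, B->D, C->AC, D->B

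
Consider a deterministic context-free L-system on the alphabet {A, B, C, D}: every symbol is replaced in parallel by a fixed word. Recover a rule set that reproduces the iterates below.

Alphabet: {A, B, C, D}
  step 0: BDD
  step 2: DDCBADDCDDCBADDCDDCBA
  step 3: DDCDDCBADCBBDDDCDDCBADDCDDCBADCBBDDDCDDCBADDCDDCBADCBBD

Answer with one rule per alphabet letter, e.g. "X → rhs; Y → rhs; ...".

  step 2 ⇒ step 3: DDCBADDCDDCBADDCDDCBA ⇒ DDC·DDC·BA·DC·BBD·DDC·DDC·BA·DDC·DDC·BA·DC·BBD·DDC·DDC·BA·DDC·DDC·BA·DC·BBD
    A ↦ BBD
    B ↦ DC
    C ↦ BA
    D ↦ DDC

A->BBD, B->DC, C->BA, D->DDC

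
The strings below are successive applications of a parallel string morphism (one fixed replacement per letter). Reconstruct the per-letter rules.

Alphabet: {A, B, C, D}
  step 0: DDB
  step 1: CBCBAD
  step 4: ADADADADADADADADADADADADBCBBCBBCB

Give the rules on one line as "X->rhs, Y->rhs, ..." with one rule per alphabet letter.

A->B, B->AD, C->AD, D->CB

  step 0 ⇒ step 1: DDB ⇒ CB·CB·AD
    B ↦ AD
    D ↦ CB
    A ↦ B  (constrained at step 1)
    C ↦ AD  (constrained at step 1)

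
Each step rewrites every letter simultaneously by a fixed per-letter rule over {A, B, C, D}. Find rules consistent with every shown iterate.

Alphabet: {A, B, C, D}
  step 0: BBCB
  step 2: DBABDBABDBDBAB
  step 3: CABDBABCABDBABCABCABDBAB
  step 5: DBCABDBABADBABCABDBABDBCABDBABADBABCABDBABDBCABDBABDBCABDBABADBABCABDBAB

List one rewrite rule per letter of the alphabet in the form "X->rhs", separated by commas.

  step 2 ⇒ step 3: DBABDBABDBDBAB ⇒ C·AB·DB·AB·C·AB·DB·AB·C·AB·C·AB·DB·AB
    A ↦ DB
    B ↦ AB
    D ↦ C
    C ↦ A  (constrained at step 0)

A->DB, B->AB, C->A, D->C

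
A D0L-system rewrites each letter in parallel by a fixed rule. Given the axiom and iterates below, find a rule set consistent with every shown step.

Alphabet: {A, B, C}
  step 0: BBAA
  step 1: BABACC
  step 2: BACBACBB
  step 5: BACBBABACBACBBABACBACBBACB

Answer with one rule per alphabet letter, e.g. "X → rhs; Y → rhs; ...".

A->C, B->BA, C->B

  step 1 ⇒ step 2: BABACC ⇒ BA·C·BA·C·B·B
    A ↦ C
    B ↦ BA
    C ↦ B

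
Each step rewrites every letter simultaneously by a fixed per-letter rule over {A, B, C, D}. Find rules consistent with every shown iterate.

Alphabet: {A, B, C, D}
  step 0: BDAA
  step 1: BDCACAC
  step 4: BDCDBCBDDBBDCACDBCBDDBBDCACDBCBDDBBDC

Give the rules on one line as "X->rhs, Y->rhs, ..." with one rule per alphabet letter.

  step 0 ⇒ step 1: BDAA ⇒ BD·C·AC·AC
    A ↦ AC
    B ↦ BD
    D ↦ C
    C ↦ DB  (constrained at step 1)

A->AC, B->BD, C->DB, D->C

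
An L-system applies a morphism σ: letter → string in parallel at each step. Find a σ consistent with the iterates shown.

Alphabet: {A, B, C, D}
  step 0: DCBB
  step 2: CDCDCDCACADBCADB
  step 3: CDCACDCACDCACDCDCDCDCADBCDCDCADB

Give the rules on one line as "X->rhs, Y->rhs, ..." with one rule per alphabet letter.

A->CD, B->DB, C->CD, D->CA

  step 2 ⇒ step 3: CDCDCDCACADBCADB ⇒ CD·CA·CD·CA·CD·CA·CD·CD·CD·CD·CA·DB·CD·CD·CA·DB
    A ↦ CD
    B ↦ DB
    C ↦ CD
    D ↦ CA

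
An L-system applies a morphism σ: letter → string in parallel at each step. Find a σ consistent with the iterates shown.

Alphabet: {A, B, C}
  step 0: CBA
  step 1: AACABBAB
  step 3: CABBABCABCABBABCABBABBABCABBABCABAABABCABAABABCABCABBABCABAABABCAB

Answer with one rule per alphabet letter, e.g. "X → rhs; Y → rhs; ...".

A->BAB, B->CAB, C->AA

  step 0 ⇒ step 1: CBA ⇒ AA·CAB·BAB
    A ↦ BAB
    B ↦ CAB
    C ↦ AA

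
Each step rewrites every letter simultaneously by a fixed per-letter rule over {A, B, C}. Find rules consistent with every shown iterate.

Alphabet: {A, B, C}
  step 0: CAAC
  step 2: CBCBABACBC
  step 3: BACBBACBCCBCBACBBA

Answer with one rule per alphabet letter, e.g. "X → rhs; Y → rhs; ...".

A->C, B->CB, C->BA

  step 2 ⇒ step 3: CBCBABACBC ⇒ BA·CB·BA·CB·C·CB·C·BA·CB·BA
    A ↦ C
    B ↦ CB
    C ↦ BA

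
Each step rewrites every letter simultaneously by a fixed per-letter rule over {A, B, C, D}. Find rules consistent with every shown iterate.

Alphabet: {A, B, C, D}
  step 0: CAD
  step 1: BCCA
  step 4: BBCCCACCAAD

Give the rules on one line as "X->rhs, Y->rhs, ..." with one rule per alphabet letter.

A->C, B->AD, C->B, D->CA

  step 0 ⇒ step 1: CAD ⇒ B·C·CA
    A ↦ C
    C ↦ B
    D ↦ CA
    B ↦ AD  (constrained at step 1)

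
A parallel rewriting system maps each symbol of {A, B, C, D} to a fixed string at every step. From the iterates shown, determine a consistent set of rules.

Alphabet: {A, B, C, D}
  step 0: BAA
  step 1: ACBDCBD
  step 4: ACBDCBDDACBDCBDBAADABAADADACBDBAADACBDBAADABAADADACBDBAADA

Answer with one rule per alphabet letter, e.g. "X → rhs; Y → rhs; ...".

  step 0 ⇒ step 1: BAA ⇒ A·CBD·CBD
    A ↦ CBD
    B ↦ A
    C ↦ BA  (constrained at step 1)
    D ↦ DA  (constrained at step 1)

A->CBD, B->A, C->BA, D->DA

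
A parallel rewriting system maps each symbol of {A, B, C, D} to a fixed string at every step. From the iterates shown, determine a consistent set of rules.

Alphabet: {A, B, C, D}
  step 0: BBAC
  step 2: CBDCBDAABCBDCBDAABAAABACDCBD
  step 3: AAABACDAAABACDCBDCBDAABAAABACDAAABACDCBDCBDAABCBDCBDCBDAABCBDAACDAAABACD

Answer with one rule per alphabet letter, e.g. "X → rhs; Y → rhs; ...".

A->CBD, B->AAB, C->A, D->ACD

  step 2 ⇒ step 3: CBDCBDAABCBDCBDAABAAABACDCBD ⇒ A·AAB·ACD·A·AAB·ACD·CBD·CBD·AAB·A·AAB·ACD·A·AAB·ACD·CBD·CBD·AAB·CBD·CBD·CBD·AAB·CBD·A·ACD·A·AAB·ACD
    A ↦ CBD
    B ↦ AAB
    C ↦ A
    D ↦ ACD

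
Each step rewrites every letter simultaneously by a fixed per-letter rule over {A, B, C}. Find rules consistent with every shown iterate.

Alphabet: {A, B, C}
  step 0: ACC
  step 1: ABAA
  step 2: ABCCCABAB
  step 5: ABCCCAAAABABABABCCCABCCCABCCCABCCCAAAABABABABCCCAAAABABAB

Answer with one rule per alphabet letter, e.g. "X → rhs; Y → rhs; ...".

  step 1 ⇒ step 2: ABAA ⇒ AB·CCC·AB·AB
    A ↦ AB
    B ↦ CCC
  step 0 ⇒ step 1: ACC ⇒ AB·A·A
    C ↦ A

A->AB, B->CCC, C->A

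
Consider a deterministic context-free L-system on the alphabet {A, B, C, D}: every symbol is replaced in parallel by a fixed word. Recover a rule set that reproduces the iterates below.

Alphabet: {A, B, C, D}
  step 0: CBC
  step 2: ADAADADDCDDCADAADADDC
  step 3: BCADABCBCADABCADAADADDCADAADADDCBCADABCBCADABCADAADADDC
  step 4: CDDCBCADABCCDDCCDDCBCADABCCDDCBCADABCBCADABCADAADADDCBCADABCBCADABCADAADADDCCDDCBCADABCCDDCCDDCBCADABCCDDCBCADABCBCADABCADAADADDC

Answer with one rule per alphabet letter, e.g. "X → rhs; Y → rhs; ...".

  step 3 ⇒ step 4: BCADABCBCADABCADAADADDCADAADADDCBCADABCBCADABCADAADADDC ⇒ C·DDC·BC·ADA·BC·C·DDC·C·DDC·BC·ADA·BC·C·DDC·BC·ADA·BC·BC·ADA·BC·ADA·ADA·DDC·BC·ADA·BC·BC·ADA·BC·ADA·ADA·DDC·C·DDC·BC·ADA·BC·C·DDC·C·DDC·BC·ADA·BC·C·DDC·BC·ADA·BC·BC·ADA·BC·ADA·ADA·DDC
    A ↦ BC
    B ↦ C
    C ↦ DDC
    D ↦ ADA

A->BC, B->C, C->DDC, D->ADA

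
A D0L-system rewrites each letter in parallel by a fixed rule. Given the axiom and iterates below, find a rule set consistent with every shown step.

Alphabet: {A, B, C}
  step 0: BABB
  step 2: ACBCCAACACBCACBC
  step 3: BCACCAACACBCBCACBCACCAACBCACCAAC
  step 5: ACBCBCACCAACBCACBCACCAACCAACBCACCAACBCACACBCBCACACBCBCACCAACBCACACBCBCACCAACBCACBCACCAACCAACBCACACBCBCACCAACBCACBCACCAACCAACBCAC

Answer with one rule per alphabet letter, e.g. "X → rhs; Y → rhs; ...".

A->BC, B->CA, C->AC

  step 2 ⇒ step 3: ACBCCAACACBCACBC ⇒ BC·AC·CA·AC·AC·BC·BC·AC·BC·AC·CA·AC·BC·AC·CA·AC
    A ↦ BC
    B ↦ CA
    C ↦ AC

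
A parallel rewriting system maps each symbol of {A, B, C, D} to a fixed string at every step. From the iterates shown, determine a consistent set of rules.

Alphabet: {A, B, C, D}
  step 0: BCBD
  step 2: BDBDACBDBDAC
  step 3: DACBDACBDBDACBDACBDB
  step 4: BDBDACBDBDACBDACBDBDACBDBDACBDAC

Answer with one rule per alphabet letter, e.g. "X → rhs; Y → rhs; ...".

A->D, B->DAC, C->B, D->B

  step 3 ⇒ step 4: DACBDACBDBDACBDACBDB ⇒ B·D·B·DAC·B·D·B·DAC·B·DAC·B·D·B·DAC·B·D·B·DAC·B·DAC
    A ↦ D
    B ↦ DAC
    C ↦ B
    D ↦ B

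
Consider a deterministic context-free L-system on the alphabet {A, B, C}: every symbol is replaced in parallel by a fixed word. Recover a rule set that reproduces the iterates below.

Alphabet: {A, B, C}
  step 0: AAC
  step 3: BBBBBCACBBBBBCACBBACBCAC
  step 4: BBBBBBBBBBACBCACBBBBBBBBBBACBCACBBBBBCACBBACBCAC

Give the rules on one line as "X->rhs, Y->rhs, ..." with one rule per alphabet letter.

  step 3 ⇒ step 4: BBBBBCACBBBBBCACBBACBCAC ⇒ BB·BB·BB·BB·BB·AC·BC·AC·BB·BB·BB·BB·BB·AC·BC·AC·BB·BB·BC·AC·BB·AC·BC·AC
    A ↦ BC
    B ↦ BB
    C ↦ AC

A->BC, B->BB, C->AC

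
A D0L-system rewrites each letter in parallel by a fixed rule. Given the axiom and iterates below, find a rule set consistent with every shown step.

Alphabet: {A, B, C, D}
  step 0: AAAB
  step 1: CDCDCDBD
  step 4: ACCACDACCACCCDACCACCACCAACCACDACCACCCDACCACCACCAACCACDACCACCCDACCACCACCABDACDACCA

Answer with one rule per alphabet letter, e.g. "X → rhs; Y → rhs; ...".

A->CD, B->BD, C->ACC, D->A

  step 0 ⇒ step 1: AAAB ⇒ CD·CD·CD·BD
    A ↦ CD
    B ↦ BD
    C ↦ ACC  (constrained at step 1)
    D ↦ A  (constrained at step 1)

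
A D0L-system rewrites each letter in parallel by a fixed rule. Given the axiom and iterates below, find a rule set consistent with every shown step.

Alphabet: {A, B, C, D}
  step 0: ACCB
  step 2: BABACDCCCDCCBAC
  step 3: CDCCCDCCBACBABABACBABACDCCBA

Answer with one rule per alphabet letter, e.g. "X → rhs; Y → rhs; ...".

A->CC, B->CD, C->BA, D->C

  step 2 ⇒ step 3: BABACDCCCDCCBAC ⇒ CD·CC·CD·CC·BA·C·BA·BA·BA·C·BA·BA·CD·CC·BA
    A ↦ CC
    B ↦ CD
    C ↦ BA
    D ↦ C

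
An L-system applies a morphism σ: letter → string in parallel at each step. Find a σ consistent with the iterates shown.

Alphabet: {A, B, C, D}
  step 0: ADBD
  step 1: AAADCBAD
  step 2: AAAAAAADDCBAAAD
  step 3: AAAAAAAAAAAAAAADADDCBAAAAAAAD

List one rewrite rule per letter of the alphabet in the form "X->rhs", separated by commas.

  step 2 ⇒ step 3: AAAAAAADDCBAAAD ⇒ AA·AA·AA·AA·AA·AA·AA·AD·AD·D·CB·AA·AA·AA·AD
    A ↦ AA
    B ↦ CB
    C ↦ D
    D ↦ AD

A->AA, B->CB, C->D, D->AD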